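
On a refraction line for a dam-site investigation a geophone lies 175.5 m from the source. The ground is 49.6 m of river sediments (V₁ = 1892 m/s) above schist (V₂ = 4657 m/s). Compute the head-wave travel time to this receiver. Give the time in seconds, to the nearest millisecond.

0.086 s

θ_c = arcsin(V₁/V₂) = arcsin(1892/4657) = 23.97°, cos θ_c = 0.9138.
Intercept time tᵢ = 2h cos θ_c / V₁ = 2·49.6·0.9138/1892 = 0.04791 s.
t = x/V₂ + tᵢ = 175.5/4657 + 0.04791 = 0.08559 s.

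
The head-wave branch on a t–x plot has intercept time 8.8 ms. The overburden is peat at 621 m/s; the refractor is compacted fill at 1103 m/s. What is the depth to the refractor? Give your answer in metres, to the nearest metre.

θ_c = arcsin(621/1103) = 34.26°; cos θ_c = 0.8265.
tᵢ = 2h cos θ_c/V₁ ⇒ h = tᵢ·V₁/(2 cos θ_c) = 0.0088·621/(2·0.8265) = 3.31 m.

3 m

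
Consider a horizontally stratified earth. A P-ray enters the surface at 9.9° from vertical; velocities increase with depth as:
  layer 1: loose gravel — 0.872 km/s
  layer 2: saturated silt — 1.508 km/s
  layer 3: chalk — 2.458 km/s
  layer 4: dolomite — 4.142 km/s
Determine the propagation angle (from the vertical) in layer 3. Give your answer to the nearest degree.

Ray parameter p = sin 9.9° / 0.872 = 1.9717e-01 s/km.
sin θ_3 = p·V_3 = 1.9717e-01 × 2.458 = 0.4846.
θ_3 = arcsin 0.4846 = 28.99°.

29°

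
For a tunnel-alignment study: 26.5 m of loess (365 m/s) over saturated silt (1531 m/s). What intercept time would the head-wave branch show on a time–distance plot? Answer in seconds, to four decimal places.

θ_c = arcsin(V₁/V₂) = arcsin(365/1531) = 13.79°; cos θ_c = 0.9712.
tᵢ = 2h·cos θ_c / V₁ = 2·26.5·0.9712 / 365 = 0.14102 s.

0.1410 s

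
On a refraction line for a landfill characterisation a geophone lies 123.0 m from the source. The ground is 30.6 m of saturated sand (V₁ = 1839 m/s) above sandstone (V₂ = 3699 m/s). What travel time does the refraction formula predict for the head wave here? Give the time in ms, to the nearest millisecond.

62 ms

t = x/V₂ + 2h·√(V₂²−V₁²)/(V₁V₂).
√(V₂²−V₁²) = √(3699²−1839²) = 3209.5 m/s; delay term = 2·30.6·3209.5/(1839·3699) = 0.02887 s.
t = 123.0/3699 + 0.02887 = 0.06213 s.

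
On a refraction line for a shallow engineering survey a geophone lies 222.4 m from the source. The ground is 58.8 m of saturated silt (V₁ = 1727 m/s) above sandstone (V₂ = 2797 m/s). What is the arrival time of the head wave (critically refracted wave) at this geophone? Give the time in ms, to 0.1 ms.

133.1 ms

t = x/V₂ + 2h·√(V₂²−V₁²)/(V₁V₂).
√(V₂²−V₁²) = √(2797²−1727²) = 2200.2 m/s; delay term = 2·58.8·2200.2/(1727·2797) = 0.05356 s.
t = 222.4/2797 + 0.05356 = 0.13308 s.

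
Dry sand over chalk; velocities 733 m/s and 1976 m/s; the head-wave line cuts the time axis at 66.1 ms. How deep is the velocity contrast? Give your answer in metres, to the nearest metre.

26 m

θ_c = arcsin(733/1976) = 21.77°; cos θ_c = 0.9287.
tᵢ = 2h cos θ_c/V₁ ⇒ h = tᵢ·V₁/(2 cos θ_c) = 0.0661·733/(2·0.9287) = 26.09 m.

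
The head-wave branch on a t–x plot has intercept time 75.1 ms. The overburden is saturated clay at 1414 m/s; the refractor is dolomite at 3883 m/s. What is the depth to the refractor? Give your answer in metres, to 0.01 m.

θ_c = arcsin(1414/3883) = 21.36°; cos θ_c = 0.9313.
tᵢ = 2h cos θ_c/V₁ ⇒ h = tᵢ·V₁/(2 cos θ_c) = 0.0751·1414/(2·0.9313) = 57.01 m.

57.01 m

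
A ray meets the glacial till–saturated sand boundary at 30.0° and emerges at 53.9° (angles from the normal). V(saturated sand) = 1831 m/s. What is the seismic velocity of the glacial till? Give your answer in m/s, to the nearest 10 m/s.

1130 m/s

Snell's law: sin 30.0°/V₁ = sin 53.9°/V₂.
V₁ = V₂·sin 30.0°/sin 53.9° = 1831 × 0.6188 = 1133.06 m/s.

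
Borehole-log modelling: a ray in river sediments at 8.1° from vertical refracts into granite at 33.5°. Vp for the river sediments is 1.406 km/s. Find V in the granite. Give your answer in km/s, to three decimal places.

Snell's law: sin 8.1°/V₁ = sin 33.5°/V₂.
V₂ = V₁·sin 33.5°/sin 8.1° = 1.406 × 3.9172 = 5.508 km/s.

5.508 km/s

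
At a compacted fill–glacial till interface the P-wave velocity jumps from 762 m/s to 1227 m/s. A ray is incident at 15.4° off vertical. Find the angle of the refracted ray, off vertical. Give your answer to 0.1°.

Snell's law: sin θ₂ = (V₂/V₁)·sin θ₁ = (1227/762)·sin 15.4° = 0.4276.
θ₂ = sin⁻¹(0.4276) = 25.32° (from vertical).

25.3°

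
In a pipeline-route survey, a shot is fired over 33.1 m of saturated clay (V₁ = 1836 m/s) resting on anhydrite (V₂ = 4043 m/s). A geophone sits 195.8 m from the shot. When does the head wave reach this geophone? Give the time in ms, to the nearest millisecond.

81 ms

θ_c = arcsin(V₁/V₂) = arcsin(1836/4043) = 27.01°, cos θ_c = 0.8909.
Intercept time tᵢ = 2h cos θ_c / V₁ = 2·33.1·0.8909/1836 = 0.03212 s.
t = x/V₂ + tᵢ = 195.8/4043 + 0.03212 = 0.08055 s.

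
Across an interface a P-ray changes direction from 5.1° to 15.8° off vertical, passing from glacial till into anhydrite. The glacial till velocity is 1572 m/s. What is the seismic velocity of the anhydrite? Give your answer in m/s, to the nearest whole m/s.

4815 m/s

sin 5.1° = 0.0889; sin 15.8° = 0.2723.
V₂ = V₁·(sin θ₂/sin θ₁) = 1572·(0.2723/0.0889) = 4814.98 m/s.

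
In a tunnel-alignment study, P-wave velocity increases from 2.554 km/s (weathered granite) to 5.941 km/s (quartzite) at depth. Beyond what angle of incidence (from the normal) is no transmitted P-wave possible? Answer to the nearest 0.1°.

Critical incidence: sin θ_c = V₁/V₂ = 2.554/5.941 = 0.4299.
θ_c = arcsin 0.4299 = 25.46°.

25.5°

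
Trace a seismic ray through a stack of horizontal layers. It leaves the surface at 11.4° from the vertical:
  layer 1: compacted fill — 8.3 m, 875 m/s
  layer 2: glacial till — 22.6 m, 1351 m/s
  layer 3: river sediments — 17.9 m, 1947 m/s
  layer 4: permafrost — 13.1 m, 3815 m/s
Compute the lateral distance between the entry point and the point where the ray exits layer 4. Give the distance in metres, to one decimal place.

39.9 m

Apply Snell's law at each interface; in layer i the horizontal offset is hᵢ·tan θᵢ.
Layer 1: θ = 11.40°; offset = 8.3·tan 11.40° = 1.674 m.
Layer 2: sin θ = 1351·sin 11.4°/875 = 0.3052, θ = 17.77°; offset = 22.6·tan 17.77° = 7.243 m.
Layer 3: sin θ = 1947·sin 11.4°/875 = 0.4398, θ = 26.09°; offset = 17.9·tan 26.09° = 8.766 m.
Layer 4: sin θ = 3815·sin 11.4°/875 = 0.8618, θ = 59.52°; offset = 13.1·tan 59.52° = 22.255 m.
Summing the layer offsets gives 39.937 m.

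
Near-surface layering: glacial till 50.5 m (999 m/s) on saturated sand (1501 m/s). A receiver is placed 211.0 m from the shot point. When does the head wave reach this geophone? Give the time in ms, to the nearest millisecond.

216 ms

t = x/V₂ + 2h·√(V₂²−V₁²)/(V₁V₂).
√(V₂²−V₁²) = √(1501²−999²) = 1120.3 m/s; delay term = 2·50.5·1120.3/(999·1501) = 0.07546 s.
t = 211.0/1501 + 0.07546 = 0.21603 s.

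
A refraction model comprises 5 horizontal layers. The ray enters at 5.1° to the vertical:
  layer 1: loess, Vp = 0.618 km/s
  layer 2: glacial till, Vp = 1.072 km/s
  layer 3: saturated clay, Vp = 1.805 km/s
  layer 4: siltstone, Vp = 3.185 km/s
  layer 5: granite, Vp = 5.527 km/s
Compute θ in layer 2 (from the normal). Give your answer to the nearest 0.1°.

8.9°

Snell's law across each interface conserves sin θ / V, so sin θ_2 = V_2·sin θ₁/V₁.
sin θ_2 = 1.072 × sin 5.1° / 0.618 = 0.1542.
θ_2 = arcsin 0.1542 = 8.87°.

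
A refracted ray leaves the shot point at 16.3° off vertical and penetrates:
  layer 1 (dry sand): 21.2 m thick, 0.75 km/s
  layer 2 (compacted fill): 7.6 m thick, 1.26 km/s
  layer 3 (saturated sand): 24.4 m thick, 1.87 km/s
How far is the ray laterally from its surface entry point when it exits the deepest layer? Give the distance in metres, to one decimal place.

Apply Snell's law at each interface; in layer i the horizontal offset is hᵢ·tan θᵢ.
Layer 1: θ = 16.30°; offset = 21.2·tan 16.30° = 6.199 m.
Layer 2: sin θ = 1.26·sin 16.3°/0.75 = 0.4715, θ = 28.13°; offset = 7.6·tan 28.13° = 4.064 m.
Layer 3: sin θ = 1.87·sin 16.3°/0.75 = 0.6998, θ = 44.41°; offset = 24.4·tan 44.41° = 23.903 m.
Total horizontal offset = 34.166 m.

34.2 m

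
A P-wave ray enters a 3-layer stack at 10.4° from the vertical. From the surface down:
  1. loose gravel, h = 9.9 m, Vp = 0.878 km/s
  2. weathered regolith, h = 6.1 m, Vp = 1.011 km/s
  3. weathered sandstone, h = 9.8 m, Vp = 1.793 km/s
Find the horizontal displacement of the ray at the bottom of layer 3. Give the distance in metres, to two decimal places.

p = sin θ₁/V₁ = sin 10.4°/0.878 = 2.0560e-01 s/km is conserved through the stack.
Layer 1: θ = 10.40°; offset = 9.9·tan 10.40° = 1.8170 m.
Layer 2: sin θ = p·1.011 = 0.2079 → θ = 12.00°; offset = 6.1·tan 12.00° = 1.2963 m.
Layer 3: sin θ = p·1.793 = 0.3686 → θ = 21.63°; offset = 9.8·tan 21.63° = 3.8864 m.
Total horizontal offset = 6.9997 m.

7.00 m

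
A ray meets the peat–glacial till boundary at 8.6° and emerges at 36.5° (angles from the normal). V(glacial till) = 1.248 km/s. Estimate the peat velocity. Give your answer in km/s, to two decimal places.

Snell's law: sin 8.6°/V₁ = sin 36.5°/V₂.
V₁ = V₂·sin 8.6°/sin 36.5° = 1.248 × 0.2514 = 0.31 km/s.

0.31 km/s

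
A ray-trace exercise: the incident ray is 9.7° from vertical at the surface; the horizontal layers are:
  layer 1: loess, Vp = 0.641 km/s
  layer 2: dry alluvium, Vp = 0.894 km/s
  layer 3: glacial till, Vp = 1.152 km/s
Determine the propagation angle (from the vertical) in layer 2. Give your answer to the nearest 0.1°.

13.6°

Ray parameter p = sin 9.7° / 0.641 = 2.6285e-01 s/km.
sin θ_2 = p·V_2 = 2.6285e-01 × 0.894 = 0.2350.
θ_2 = arcsin 0.2350 = 13.59°.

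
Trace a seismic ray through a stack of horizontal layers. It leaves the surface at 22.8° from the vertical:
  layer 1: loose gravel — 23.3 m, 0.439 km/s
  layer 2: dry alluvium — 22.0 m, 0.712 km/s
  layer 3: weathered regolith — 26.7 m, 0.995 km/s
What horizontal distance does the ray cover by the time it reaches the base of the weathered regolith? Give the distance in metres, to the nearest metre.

77 m

Apply Snell's law at each interface; in layer i the horizontal offset is hᵢ·tan θᵢ.
Layer 1: θ = 22.80°; offset = 23.3·tan 22.80° = 9.794 m.
Layer 2: sin θ = 0.712·sin 22.8°/0.439 = 0.6285, θ = 38.94°; offset = 22.0·tan 38.94° = 17.777 m.
Layer 3: sin θ = 0.995·sin 22.8°/0.439 = 0.8783, θ = 61.44°; offset = 26.7·tan 61.44° = 49.051 m.
Total horizontal offset = 76.622 m.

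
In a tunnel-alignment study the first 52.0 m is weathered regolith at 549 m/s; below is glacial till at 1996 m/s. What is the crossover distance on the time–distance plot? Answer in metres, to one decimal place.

137.9 m

θ_c = arcsin(549/1996) = 15.96°, so cos θ_c = 0.9614 and tᵢ = 2h cos θ_c/V₁ = 0.1821 s.
At crossover x/V₁ = x/V₂ + tᵢ ⇒ x = tᵢ/(1/V₁ − 1/V₂) = 0.18213/(1.8215e-03 − 5.0100e-04) = 137.92 m.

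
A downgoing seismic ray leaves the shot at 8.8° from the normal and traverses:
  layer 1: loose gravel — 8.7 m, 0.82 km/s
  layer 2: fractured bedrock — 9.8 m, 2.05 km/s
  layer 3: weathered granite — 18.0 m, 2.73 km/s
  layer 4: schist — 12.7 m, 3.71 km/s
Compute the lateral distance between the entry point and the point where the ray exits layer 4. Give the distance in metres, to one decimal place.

28.2 m

Apply Snell's law at each interface; in layer i the horizontal offset is hᵢ·tan θᵢ.
Layer 1: θ = 8.80°; offset = 8.7·tan 8.80° = 1.347 m.
Layer 2: sin θ = 2.05·sin 8.8°/0.82 = 0.3825, θ = 22.49°; offset = 9.8·tan 22.49° = 4.057 m.
Layer 3: sin θ = 2.73·sin 8.8°/0.82 = 0.5093, θ = 30.62°; offset = 18.0·tan 30.62° = 10.653 m.
Layer 4: sin θ = 3.71·sin 8.8°/0.82 = 0.6922, θ = 43.80°; offset = 12.7·tan 43.80° = 12.180 m.
Σ offsets = 28.236 m.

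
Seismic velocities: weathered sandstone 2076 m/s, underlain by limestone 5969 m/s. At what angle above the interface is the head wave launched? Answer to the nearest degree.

Critical incidence: sin θ_c = V₁/V₂ = 2076/5969 = 0.3478.
θ_c = arcsin 0.3478 = 20.35°.
Measured from the interface: 90° − 20.35° = 69.65°.

70°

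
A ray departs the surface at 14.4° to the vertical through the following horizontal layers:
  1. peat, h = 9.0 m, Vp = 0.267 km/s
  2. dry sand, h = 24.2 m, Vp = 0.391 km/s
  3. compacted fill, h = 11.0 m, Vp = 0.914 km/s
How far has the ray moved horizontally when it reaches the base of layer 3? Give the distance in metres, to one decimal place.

p = sin θ₁/V₁ = sin 14.4°/0.267 = 9.3142e-01 s/km is conserved through the stack.
Layer 1: θ = 14.40°; offset = 9.0·tan 14.40° = 2.311 m.
Layer 2: sin θ = p·0.391 = 0.3642 → θ = 21.36°; offset = 24.2·tan 21.36° = 9.463 m.
Layer 3: sin θ = p·0.914 = 0.8513 → θ = 58.36°; offset = 11.0·tan 58.36° = 17.849 m.
Σ offsets = 29.623 m.

29.6 m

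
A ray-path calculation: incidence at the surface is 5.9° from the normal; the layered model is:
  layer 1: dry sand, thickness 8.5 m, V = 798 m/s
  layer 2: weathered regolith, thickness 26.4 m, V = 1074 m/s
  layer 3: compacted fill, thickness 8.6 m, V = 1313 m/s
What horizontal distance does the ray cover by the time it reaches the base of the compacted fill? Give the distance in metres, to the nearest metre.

Apply Snell's law at each interface; in layer i the horizontal offset is hᵢ·tan θᵢ.
Layer 1: θ = 5.90°; offset = 8.5·tan 5.90° = 0.878 m.
Layer 2: sin θ = 1074·sin 5.9°/798 = 0.1383, θ = 7.95°; offset = 26.4·tan 7.95° = 3.688 m.
Layer 3: sin θ = 1313·sin 5.9°/798 = 0.1691, θ = 9.74°; offset = 8.6·tan 9.74° = 1.476 m.
Σ offsets = 6.042 m.

6 m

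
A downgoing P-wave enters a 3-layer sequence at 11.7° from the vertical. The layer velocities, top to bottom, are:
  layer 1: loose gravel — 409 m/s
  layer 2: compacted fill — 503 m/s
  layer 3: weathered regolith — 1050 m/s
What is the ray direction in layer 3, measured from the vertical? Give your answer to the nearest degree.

Snell's law across each interface conserves sin θ / V, so sin θ_3 = V_3·sin θ₁/V₁.
sin θ_3 = 1050 × sin 11.7° / 409 = 0.5206.
θ_3 = arcsin 0.5206 = 31.37°.

31°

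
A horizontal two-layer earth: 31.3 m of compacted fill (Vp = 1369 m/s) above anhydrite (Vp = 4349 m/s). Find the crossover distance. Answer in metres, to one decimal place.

86.7 m

x_cross = 2h·√((V₂+V₁)/(V₂−V₁)).
(V₂+V₁)/(V₂−V₁) = (4349+1369)/(4349−1369) = 1.9188; √ = 1.3852.
x_cross = 2·31.3·1.3852 = 86.71 m.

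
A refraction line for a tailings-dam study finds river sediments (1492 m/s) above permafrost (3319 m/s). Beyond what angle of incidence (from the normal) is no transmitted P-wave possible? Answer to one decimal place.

26.7°

At critical incidence the refracted ray runs along the interface (θ₂ = 90°), so sin θ_c = V₁/V₂.
θ_c = arcsin(1492/3319) = arcsin 0.4495 = 26.71°.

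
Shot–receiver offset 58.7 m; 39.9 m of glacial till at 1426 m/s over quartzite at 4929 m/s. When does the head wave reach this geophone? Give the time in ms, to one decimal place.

65.5 ms

θ_c = arcsin(V₁/V₂) = arcsin(1426/4929) = 16.82°, cos θ_c = 0.9572.
Intercept time tᵢ = 2h cos θ_c / V₁ = 2·39.9·0.9572/1426 = 0.05357 s.
t = x/V₂ + tᵢ = 58.7/4929 + 0.05357 = 0.06548 s.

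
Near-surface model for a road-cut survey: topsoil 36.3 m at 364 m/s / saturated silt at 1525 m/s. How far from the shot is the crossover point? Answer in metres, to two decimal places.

92.61 m

θ_c = arcsin(364/1525) = 13.81°, so cos θ_c = 0.9711 and tᵢ = 2h cos θ_c/V₁ = 0.1937 s.
At crossover x/V₁ = x/V₂ + tᵢ ⇒ x = tᵢ/(1/V₁ − 1/V₂) = 0.19369/(2.7473e-03 − 6.5574e-04) = 92.61 m.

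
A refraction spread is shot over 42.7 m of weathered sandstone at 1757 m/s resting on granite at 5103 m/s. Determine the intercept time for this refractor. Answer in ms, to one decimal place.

tᵢ = 2h·√(V₂²−V₁²)/(V₁V₂).
√(V₂²−V₁²) = √(5103²−1757²) = 4791.0 m/s.
tᵢ = 2·42.7·4791.0/(1757·5103) = 0.04563 s.

45.6 ms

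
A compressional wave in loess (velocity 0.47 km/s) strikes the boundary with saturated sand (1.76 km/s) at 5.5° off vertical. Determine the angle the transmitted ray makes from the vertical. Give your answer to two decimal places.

21.03°

Snell's law: sin θ₂ = (V₂/V₁)·sin θ₁ = (1.76/0.47)·sin 5.5° = 0.3589.
θ₂ = arcsin 0.3589 = 21.03° from the normal.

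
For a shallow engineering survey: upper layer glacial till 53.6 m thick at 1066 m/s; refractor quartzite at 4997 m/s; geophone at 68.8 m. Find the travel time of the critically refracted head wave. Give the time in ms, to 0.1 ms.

112.0 ms

θ_c = arcsin(V₁/V₂) = arcsin(1066/4997) = 12.32°, cos θ_c = 0.9770.
Intercept time tᵢ = 2h cos θ_c / V₁ = 2·53.6·0.9770/1066 = 0.09825 s.
t = x/V₂ + tᵢ = 68.8/4997 + 0.09825 = 0.11202 s.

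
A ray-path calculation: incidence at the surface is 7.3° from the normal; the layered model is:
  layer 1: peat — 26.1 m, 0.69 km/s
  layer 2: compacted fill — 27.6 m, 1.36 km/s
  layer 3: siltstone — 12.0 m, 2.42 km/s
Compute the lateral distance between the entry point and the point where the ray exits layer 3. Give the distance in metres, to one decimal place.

16.5 m

Apply Snell's law at each interface; in layer i the horizontal offset is hᵢ·tan θᵢ.
Layer 1: θ = 7.30°; offset = 26.1·tan 7.30° = 3.343 m.
Layer 2: sin θ = 1.36·sin 7.3°/0.69 = 0.2504, θ = 14.50°; offset = 27.6·tan 14.50° = 7.140 m.
Layer 3: sin θ = 2.42·sin 7.3°/0.69 = 0.4456, θ = 26.46°; offset = 12.0·tan 26.46° = 5.974 m.
Summing the layer offsets gives 16.457 m.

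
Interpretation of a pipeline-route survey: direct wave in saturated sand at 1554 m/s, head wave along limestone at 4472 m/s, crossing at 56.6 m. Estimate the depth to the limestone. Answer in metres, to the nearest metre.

x_cross = 2h·√((V₂+V₁)/(V₂−V₁)) → h = x_cross / (2·√((V₂+V₁)/(V₂−V₁))).
√((V₂+V₁)/(V₂−V₁)) = √((4472+1554)/(4472−1554)) = 1.4371.
h = 56.6 / (2·1.4371) = 19.69 m.

20 m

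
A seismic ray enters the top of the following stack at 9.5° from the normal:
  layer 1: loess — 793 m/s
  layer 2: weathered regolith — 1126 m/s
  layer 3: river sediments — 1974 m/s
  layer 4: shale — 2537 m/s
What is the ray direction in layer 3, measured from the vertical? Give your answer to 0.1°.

Snell's law across each interface conserves sin θ / V, so sin θ_3 = V_3·sin θ₁/V₁.
sin θ_3 = 1974 × sin 9.5° / 793 = 0.4108.
θ_3 = 24.26° from the vertical.

24.3°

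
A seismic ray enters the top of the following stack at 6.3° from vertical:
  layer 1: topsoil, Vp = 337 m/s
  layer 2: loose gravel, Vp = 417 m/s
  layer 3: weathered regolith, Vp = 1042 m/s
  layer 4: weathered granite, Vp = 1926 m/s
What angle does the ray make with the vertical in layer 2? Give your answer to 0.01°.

Ray parameter p = sin 6.3° / 337 = 3.2562e-04 s/m.
sin θ_2 = p·V_2 = 3.2562e-04 × 417 = 0.1358.
θ_2 = arcsin 0.1358 = 7.80°.

7.80°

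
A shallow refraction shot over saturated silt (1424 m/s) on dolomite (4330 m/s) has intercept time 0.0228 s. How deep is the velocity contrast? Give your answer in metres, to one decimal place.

h = tᵢ·V₁·V₂ / (2·√(V₂²−V₁²)).
√(V₂²−V₁²) = √(4330² − 1424²) = 4089.1 m/s.
h = 0.0228 s × 1424 × 4330 / (2 × 4089.1) = 17.19 m.

17.2 m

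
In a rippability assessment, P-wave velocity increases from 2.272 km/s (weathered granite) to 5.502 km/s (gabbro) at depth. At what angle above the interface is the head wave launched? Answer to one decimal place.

Critical incidence: sin θ_c = V₁/V₂ = 2.272/5.502 = 0.4129.
θ_c = arcsin 0.4129 = 24.39°.
Measured from the interface: 90° − 24.39° = 65.61°.

65.6°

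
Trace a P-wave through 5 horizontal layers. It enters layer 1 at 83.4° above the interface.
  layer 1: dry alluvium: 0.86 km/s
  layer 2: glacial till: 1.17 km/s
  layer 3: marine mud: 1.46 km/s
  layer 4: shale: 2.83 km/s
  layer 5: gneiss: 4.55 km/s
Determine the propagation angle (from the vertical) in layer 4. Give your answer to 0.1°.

From the normal: θ₁ = 90° − 83.4° = 6.6°.
Snell's law across each interface conserves sin θ / V, so sin θ_4 = V_4·sin θ₁/V₁.
sin θ_4 = 2.83 × sin 6.6° / 0.86 = 0.3782.
θ_4 = 22.22° from the vertical.

22.2°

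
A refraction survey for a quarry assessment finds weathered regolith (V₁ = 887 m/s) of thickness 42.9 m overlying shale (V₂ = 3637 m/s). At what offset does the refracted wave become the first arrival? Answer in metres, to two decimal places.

θ_c = arcsin(887/3637) = 14.12°, so cos θ_c = 0.9698 and tᵢ = 2h cos θ_c/V₁ = 0.0938 s.
At crossover x/V₁ = x/V₂ + tᵢ ⇒ x = tᵢ/(1/V₁ − 1/V₂) = 0.09381/(1.1274e-03 − 2.7495e-04) = 110.05 m.

110.05 m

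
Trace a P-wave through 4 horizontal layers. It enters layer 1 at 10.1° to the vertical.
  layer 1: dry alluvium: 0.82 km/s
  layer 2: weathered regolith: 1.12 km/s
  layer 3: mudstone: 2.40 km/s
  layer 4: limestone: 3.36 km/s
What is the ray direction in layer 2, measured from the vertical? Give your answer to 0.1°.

13.9°

Ray parameter p = sin 10.1° / 0.82 = 2.1386e-01 s/km.
sin θ_2 = p·V_2 = 2.1386e-01 × 1.12 = 0.2395.
θ_2 = arcsin 0.2395 = 13.86°.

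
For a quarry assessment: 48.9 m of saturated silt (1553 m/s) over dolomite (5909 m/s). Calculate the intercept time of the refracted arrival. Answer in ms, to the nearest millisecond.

θ_c = arcsin(V₁/V₂) = arcsin(1553/5909) = 15.24°; cos θ_c = 0.9648.
tᵢ = 2h·cos θ_c / V₁ = 2·48.9·0.9648 / 1553 = 0.06076 s.

61 ms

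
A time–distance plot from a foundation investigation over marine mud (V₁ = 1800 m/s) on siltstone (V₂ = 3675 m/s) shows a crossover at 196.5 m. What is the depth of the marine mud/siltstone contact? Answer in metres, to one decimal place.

x_cross = 2h·√((V₂+V₁)/(V₂−V₁)) → h = x_cross / (2·√((V₂+V₁)/(V₂−V₁))).
√((V₂+V₁)/(V₂−V₁)) = √((3675+1800)/(3675−1800)) = 1.7088.
h = 196.5 / (2·1.7088) = 57.50 m.

57.5 m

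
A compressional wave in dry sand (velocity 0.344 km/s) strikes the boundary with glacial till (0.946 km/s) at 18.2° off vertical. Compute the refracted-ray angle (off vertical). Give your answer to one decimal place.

sin θ₁/V₁ = sin θ₂/V₂ ⇒ sin θ₂ = 0.946·sin 18.2°/0.344 = 0.946·0.3123/0.344 = 0.8589.
θ₂ = sin⁻¹(0.8589) = 59.20° (from vertical).

59.2°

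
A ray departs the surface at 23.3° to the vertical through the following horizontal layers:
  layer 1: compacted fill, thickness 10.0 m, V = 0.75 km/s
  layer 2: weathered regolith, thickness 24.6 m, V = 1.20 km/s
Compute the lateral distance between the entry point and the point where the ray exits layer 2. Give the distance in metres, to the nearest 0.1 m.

24.4 m

Apply Snell's law at each interface; in layer i the horizontal offset is hᵢ·tan θᵢ.
Layer 1: θ = 23.30°; offset = 10.0·tan 23.30° = 4.307 m.
Layer 2: sin θ = 1.20·sin 23.3°/0.75 = 0.6329, θ = 39.26°; offset = 24.6·tan 39.26° = 20.108 m.
Σ offsets = 24.415 m.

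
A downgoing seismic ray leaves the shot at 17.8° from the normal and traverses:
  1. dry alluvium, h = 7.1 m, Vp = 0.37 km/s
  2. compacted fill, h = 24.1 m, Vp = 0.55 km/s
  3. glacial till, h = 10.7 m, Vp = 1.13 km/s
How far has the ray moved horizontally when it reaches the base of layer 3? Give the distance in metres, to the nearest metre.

Apply Snell's law at each interface; in layer i the horizontal offset is hᵢ·tan θᵢ.
Layer 1: θ = 17.80°; offset = 7.1·tan 17.80° = 2.280 m.
Layer 2: sin θ = 0.55·sin 17.8°/0.37 = 0.4544, θ = 27.03°; offset = 24.1·tan 27.03° = 12.294 m.
Layer 3: sin θ = 1.13·sin 17.8°/0.37 = 0.9336, θ = 69.00°; offset = 10.7·tan 69.00° = 27.881 m.
Total horizontal offset = 42.455 m.

42 m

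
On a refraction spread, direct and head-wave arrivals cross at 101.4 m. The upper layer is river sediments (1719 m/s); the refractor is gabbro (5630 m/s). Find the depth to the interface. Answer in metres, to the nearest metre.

x_cross = 2h·√((V₂+V₁)/(V₂−V₁)) → h = x_cross / (2·√((V₂+V₁)/(V₂−V₁))).
√((V₂+V₁)/(V₂−V₁)) = √((5630+1719)/(5630−1719)) = 1.3708.
h = 101.4 / (2·1.3708) = 36.99 m.

37 m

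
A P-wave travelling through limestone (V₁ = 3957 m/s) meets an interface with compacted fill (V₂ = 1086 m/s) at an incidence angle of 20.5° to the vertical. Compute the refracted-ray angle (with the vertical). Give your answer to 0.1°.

Snell's law: sin θ₂ = (V₂/V₁)·sin θ₁ = (1086/3957)·sin 20.5° = 0.0961.
θ₂ = sin⁻¹(0.0961) = 5.52° (from vertical).

5.5°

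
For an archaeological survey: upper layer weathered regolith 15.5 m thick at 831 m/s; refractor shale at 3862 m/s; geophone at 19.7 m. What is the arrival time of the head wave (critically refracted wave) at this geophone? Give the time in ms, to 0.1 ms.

41.5 ms

t = x/V₂ + 2h·√(V₂²−V₁²)/(V₁V₂).
√(V₂²−V₁²) = √(3862²−831²) = 3771.5 m/s; delay term = 2·15.5·3771.5/(831·3862) = 0.03643 s.
t = 19.7/3862 + 0.03643 = 0.04153 s.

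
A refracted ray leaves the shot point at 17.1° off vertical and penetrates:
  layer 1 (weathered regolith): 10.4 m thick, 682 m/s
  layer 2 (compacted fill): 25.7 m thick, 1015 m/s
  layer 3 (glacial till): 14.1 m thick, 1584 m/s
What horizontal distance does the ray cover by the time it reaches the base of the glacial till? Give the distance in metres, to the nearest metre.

29 m

Ray parameter p = sin 17.1° / 682 m/s = 4.3114e-04 s/m.
Layer 1: θ = 17.10°; offset = 10.4·tan 17.10° = 3.199 m.
Layer 2: sin θ = p·1015 = 0.4376 → θ = 25.95°; offset = 25.7·tan 25.95° = 12.508 m.
Layer 3: sin θ = p·1584 = 0.6829 → θ = 43.07°; offset = 14.1·tan 43.07° = 13.182 m.
Summing the layer offsets gives 28.889 m.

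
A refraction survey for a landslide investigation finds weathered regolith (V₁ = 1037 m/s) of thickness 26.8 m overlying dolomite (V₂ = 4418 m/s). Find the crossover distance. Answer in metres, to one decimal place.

θ_c = arcsin(1037/4418) = 13.58°, so cos θ_c = 0.9721 and tᵢ = 2h cos θ_c/V₁ = 0.0502 s.
At crossover x/V₁ = x/V₂ + tᵢ ⇒ x = tᵢ/(1/V₁ − 1/V₂) = 0.05024/(9.6432e-04 − 2.2635e-04) = 68.08 m.

68.1 m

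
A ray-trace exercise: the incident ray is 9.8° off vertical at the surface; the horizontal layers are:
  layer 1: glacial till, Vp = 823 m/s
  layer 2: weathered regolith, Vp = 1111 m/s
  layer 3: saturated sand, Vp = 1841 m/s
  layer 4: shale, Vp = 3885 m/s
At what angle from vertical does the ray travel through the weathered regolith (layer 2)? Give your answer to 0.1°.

Ray parameter p = sin 9.8° / 823 = 2.0682e-04 s/m.
sin θ_2 = p·V_2 = 2.0682e-04 × 1111 = 0.2298.
θ_2 = 13.28° from the vertical.

13.3°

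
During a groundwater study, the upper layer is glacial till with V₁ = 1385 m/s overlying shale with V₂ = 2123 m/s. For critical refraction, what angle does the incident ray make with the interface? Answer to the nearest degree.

Critical incidence: sin θ_c = V₁/V₂ = 1385/2123 = 0.6524.
θ_c = arcsin 0.6524 = 40.72°.
Measured from the interface: 90° − 40.72° = 49.28°.

49°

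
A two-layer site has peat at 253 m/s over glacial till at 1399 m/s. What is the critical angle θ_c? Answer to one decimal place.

10.4°

At critical incidence the refracted ray runs along the interface (θ₂ = 90°), so sin θ_c = V₁/V₂.
θ_c = arcsin(253/1399) = arcsin 0.1808 = 10.42°.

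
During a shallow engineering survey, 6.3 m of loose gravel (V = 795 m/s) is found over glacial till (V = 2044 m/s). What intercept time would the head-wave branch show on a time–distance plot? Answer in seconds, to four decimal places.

θ_c = arcsin(V₁/V₂) = arcsin(795/2044) = 22.89°; cos θ_c = 0.9213.
tᵢ = 2h·cos θ_c / V₁ = 2·6.3·0.9213 / 795 = 0.01460 s.

0.0146 s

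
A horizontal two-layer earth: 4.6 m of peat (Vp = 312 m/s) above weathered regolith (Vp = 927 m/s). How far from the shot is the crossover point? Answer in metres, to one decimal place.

θ_c = arcsin(312/927) = 19.67°, so cos θ_c = 0.9417 and tᵢ = 2h cos θ_c/V₁ = 0.0278 s.
At crossover x/V₁ = x/V₂ + tᵢ ⇒ x = tᵢ/(1/V₁ − 1/V₂) = 0.02777/(3.2051e-03 − 1.0787e-03) = 13.06 m.

13.1 m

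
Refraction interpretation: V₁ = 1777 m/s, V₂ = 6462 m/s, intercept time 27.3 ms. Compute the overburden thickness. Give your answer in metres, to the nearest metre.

θ_c = arcsin(1777/6462) = 15.96°; cos θ_c = 0.9614.
tᵢ = 2h cos θ_c/V₁ ⇒ h = tᵢ·V₁/(2 cos θ_c) = 0.0273·1777/(2·0.9614) = 25.23 m.

25 m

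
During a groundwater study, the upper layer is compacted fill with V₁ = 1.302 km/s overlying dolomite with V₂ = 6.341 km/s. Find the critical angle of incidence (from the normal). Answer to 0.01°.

Critical incidence: sin θ_c = V₁/V₂ = 1.302/6.341 = 0.2053.
θ_c = arcsin 0.2053 = 11.85°.

11.85°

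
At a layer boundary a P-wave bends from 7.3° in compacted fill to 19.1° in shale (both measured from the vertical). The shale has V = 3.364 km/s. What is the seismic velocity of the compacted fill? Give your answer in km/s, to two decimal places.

sin 7.3° = 0.1271; sin 19.1° = 0.3272.
V₁ = V₂·(sin θ₁/sin θ₂) = 3.364·(0.1271/0.3272) = 1.31 km/s.

1.31 km/s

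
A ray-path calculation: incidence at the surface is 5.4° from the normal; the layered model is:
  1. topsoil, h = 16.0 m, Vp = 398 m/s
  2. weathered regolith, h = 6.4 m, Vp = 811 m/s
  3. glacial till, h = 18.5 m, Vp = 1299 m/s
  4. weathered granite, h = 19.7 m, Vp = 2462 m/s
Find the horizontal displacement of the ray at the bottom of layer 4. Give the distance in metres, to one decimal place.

22.8 m

Apply Snell's law at each interface; in layer i the horizontal offset is hᵢ·tan θᵢ.
Layer 1: θ = 5.40°; offset = 16.0·tan 5.40° = 1.512 m.
Layer 2: sin θ = 811·sin 5.4°/398 = 0.1918, θ = 11.06°; offset = 6.4·tan 11.06° = 1.250 m.
Layer 3: sin θ = 1299·sin 5.4°/398 = 0.3072, θ = 17.89°; offset = 18.5·tan 17.89° = 5.971 m.
Layer 4: sin θ = 2462·sin 5.4°/398 = 0.5821, θ = 35.60°; offset = 19.7·tan 35.60° = 14.105 m.
Total horizontal offset = 22.839 m.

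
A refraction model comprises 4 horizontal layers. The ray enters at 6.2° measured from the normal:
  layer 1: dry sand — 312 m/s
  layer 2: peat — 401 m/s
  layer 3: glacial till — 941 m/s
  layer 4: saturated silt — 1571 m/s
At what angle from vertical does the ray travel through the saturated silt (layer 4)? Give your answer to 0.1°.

32.9°

Ray parameter p = sin 6.2° / 312 = 3.4615e-04 s/m.
sin θ_4 = p·V_4 = 3.4615e-04 × 1571 = 0.5438.
θ_4 = arcsin 0.5438 = 32.94°.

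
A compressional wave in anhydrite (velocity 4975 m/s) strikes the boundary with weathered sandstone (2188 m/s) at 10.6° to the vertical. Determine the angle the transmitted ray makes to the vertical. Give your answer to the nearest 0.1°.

sin θ₁/V₁ = sin θ₂/V₂ ⇒ sin θ₂ = 2188·sin 10.6°/4975 = 2188·0.1840/4975 = 0.0809.
θ₂ = sin⁻¹(0.0809) = 4.64° (from vertical).

4.6°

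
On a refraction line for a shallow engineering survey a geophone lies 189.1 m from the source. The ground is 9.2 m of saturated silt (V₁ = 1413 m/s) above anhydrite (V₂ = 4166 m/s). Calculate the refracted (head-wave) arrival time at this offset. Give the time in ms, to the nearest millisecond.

58 ms

θ_c = arcsin(V₁/V₂) = arcsin(1413/4166) = 19.83°, cos θ_c = 0.9407.
Intercept time tᵢ = 2h cos θ_c / V₁ = 2·9.2·0.9407/1413 = 0.01225 s.
t = x/V₂ + tᵢ = 189.1/4166 + 0.01225 = 0.05764 s.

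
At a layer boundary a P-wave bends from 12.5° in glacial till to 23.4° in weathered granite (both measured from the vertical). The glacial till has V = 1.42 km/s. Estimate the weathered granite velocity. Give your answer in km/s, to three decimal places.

Snell's law: sin 12.5°/V₁ = sin 23.4°/V₂.
V₂ = V₁·sin 23.4°/sin 12.5° = 1.42 × 1.8349 = 2.606 km/s.

2.606 km/s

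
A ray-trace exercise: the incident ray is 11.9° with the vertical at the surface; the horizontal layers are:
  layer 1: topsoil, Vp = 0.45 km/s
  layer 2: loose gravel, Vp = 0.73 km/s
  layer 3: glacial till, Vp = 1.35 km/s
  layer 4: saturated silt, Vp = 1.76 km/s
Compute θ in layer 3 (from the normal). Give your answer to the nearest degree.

Snell's law across each interface conserves sin θ / V, so sin θ_3 = V_3·sin θ₁/V₁.
sin θ_3 = 1.35 × sin 11.9° / 0.45 = 0.6186.
θ_3 = 38.21° from the vertical.

38°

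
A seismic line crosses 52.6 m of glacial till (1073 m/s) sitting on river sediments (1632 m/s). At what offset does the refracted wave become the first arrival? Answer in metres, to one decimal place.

231.4 m

x_cross = 2h·√((V₂+V₁)/(V₂−V₁)).
(V₂+V₁)/(V₂−V₁) = (1632+1073)/(1632−1073) = 4.8390; √ = 2.1998.
x_cross = 2·52.6·2.1998 = 231.42 m.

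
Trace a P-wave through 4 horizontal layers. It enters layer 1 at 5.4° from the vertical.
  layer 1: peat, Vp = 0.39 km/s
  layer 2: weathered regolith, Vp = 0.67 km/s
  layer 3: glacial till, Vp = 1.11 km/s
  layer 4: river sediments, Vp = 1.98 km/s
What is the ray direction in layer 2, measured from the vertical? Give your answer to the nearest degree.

Ray parameter p = sin 5.4° / 0.39 = 2.4130e-01 s/km.
sin θ_2 = p·V_2 = 2.4130e-01 × 0.67 = 0.1617.
θ_2 = arcsin 0.1617 = 9.30°.

9°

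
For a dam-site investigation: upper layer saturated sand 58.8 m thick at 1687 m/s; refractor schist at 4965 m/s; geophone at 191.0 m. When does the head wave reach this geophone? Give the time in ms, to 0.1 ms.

104.0 ms

θ_c = arcsin(V₁/V₂) = arcsin(1687/4965) = 19.86°, cos θ_c = 0.9405.
Intercept time tᵢ = 2h cos θ_c / V₁ = 2·58.8·0.9405/1687 = 0.06556 s.
t = x/V₂ + tᵢ = 191.0/4965 + 0.06556 = 0.10403 s.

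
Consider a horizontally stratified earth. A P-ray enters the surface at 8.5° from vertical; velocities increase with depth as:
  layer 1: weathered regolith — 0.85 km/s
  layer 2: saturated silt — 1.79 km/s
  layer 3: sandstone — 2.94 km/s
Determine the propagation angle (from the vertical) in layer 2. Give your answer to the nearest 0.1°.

18.1°

Ray parameter p = sin 8.5° / 0.85 = 1.7389e-01 s/km.
sin θ_2 = p·V_2 = 1.7389e-01 × 1.79 = 0.3113.
θ_2 = arcsin 0.3113 = 18.14°.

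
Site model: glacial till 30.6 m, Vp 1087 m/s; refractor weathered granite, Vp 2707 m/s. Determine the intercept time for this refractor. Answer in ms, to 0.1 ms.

tᵢ = 2h·√(V₂²−V₁²)/(V₁V₂).
√(V₂²−V₁²) = √(2707²−1087²) = 2479.2 m/s.
tᵢ = 2·30.6·2479.2/(1087·2707) = 0.05156 s.

51.6 ms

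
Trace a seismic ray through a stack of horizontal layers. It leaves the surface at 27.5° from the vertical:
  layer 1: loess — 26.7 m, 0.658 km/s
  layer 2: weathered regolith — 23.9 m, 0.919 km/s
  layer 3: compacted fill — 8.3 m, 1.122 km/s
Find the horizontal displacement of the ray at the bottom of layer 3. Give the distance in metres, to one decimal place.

44.7 m

Ray parameter p = sin 27.5° / 0.658 km/s = 7.0175e-01 s/km.
Layer 1: θ = 27.50°; offset = 26.7·tan 27.50° = 13.899 m.
Layer 2: sin θ = p·0.919 = 0.6449 → θ = 40.16°; offset = 23.9·tan 40.16° = 20.167 m.
Layer 3: sin θ = p·1.122 = 0.7874 → θ = 51.94°; offset = 8.3·tan 51.94° = 10.600 m.
Total horizontal offset = 44.667 m.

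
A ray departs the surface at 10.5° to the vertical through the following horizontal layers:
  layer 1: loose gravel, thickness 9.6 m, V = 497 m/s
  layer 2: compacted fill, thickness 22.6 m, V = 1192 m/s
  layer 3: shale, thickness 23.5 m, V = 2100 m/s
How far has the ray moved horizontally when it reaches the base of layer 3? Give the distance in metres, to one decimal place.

Apply Snell's law at each interface; in layer i the horizontal offset is hᵢ·tan θᵢ.
Layer 1: θ = 10.50°; offset = 9.6·tan 10.50° = 1.779 m.
Layer 2: sin θ = 1192·sin 10.5°/497 = 0.4371, θ = 25.92°; offset = 22.6·tan 25.92° = 10.982 m.
Layer 3: sin θ = 2100·sin 10.5°/497 = 0.7700, θ = 50.35°; offset = 23.5·tan 50.35° = 28.361 m.
Summing the layer offsets gives 41.123 m.

41.1 m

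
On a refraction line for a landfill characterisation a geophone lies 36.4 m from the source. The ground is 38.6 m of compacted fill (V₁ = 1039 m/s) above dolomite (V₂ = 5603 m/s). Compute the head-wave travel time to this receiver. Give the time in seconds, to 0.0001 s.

0.0795 s

t = x/V₂ + 2h·√(V₂²−V₁²)/(V₁V₂).
√(V₂²−V₁²) = √(5603²−1039²) = 5505.8 m/s; delay term = 2·38.6·5505.8/(1039·5603) = 0.07301 s.
t = 36.4/5603 + 0.07301 = 0.07951 s.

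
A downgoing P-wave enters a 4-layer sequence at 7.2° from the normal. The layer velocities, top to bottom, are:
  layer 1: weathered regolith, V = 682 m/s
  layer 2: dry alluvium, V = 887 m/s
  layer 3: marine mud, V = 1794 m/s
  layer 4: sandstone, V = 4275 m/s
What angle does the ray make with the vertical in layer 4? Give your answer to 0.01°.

51.78°

Snell's law across each interface conserves sin θ / V, so sin θ_4 = V_4·sin θ₁/V₁.
sin θ_4 = 4275 × sin 7.2° / 682 = 0.7856.
θ_4 = arcsin 0.7856 = 51.78°.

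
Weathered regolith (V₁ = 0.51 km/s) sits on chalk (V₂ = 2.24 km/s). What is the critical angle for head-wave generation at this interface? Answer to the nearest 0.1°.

13.2°

At critical incidence the refracted ray runs along the interface (θ₂ = 90°), so sin θ_c = V₁/V₂.
θ_c = arcsin(0.51/2.24) = arcsin 0.2277 = 13.16°.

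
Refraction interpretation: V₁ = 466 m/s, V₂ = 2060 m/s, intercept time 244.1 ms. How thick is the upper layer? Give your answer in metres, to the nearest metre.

h = tᵢ·V₁·V₂ / (2·√(V₂²−V₁²)).
√(V₂²−V₁²) = √(2060² − 466²) = 2006.6 m/s.
h = 0.2441 s × 466 × 2060 / (2 × 2006.6) = 58.39 m.

58 m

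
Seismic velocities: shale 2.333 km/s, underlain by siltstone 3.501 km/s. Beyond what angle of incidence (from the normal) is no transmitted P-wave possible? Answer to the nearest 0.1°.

41.8°

Critical incidence: sin θ_c = V₁/V₂ = 2.333/3.501 = 0.6664.
θ_c = arcsin 0.6664 = 41.79°.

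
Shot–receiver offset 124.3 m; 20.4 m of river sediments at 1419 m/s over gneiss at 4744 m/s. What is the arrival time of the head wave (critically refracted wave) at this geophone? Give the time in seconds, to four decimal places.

0.0536 s

t = x/V₂ + 2h·√(V₂²−V₁²)/(V₁V₂).
√(V₂²−V₁²) = √(4744²−1419²) = 4526.8 m/s; delay term = 2·20.4·4526.8/(1419·4744) = 0.02744 s.
t = 124.3/4744 + 0.02744 = 0.05364 s.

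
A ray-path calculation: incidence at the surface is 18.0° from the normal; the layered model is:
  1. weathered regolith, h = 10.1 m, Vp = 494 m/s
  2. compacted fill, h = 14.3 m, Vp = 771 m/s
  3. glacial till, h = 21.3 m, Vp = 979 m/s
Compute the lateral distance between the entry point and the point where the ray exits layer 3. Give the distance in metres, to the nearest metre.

Apply Snell's law at each interface; in layer i the horizontal offset is hᵢ·tan θᵢ.
Layer 1: θ = 18.00°; offset = 10.1·tan 18.00° = 3.282 m.
Layer 2: sin θ = 771·sin 18.0°/494 = 0.4823, θ = 28.84°; offset = 14.3·tan 28.84° = 7.873 m.
Layer 3: sin θ = 979·sin 18.0°/494 = 0.6124, θ = 37.76°; offset = 21.3·tan 37.76° = 16.500 m.
Summing the layer offsets gives 27.655 m.

28 m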